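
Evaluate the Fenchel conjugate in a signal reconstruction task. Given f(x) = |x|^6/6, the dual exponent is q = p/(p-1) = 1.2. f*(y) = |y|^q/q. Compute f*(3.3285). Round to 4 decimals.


The conjugate exponent q satisfies 1/p + 1/q = 1.
p = 6, so q = 6/(6 - 1) = 1.2
|y|^q = 3.3285^1.2 = 4.2335
f*(3.3285) = 4.2335 / 1.2 = 3.5279


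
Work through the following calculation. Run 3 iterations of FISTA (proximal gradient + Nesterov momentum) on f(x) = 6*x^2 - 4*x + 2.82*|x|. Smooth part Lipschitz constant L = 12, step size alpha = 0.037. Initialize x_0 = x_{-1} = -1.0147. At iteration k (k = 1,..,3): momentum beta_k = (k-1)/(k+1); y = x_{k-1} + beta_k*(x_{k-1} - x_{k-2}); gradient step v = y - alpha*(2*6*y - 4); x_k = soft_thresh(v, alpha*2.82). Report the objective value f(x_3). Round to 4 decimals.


FISTA on f(x) = 6*x^2 - 4*x + 2.82*|x|
L = 12, alpha = 0.037
Iteration 1: beta = 0.0, y = -1.0147 + 0.0*(-1.0147 + 1.0147) = -1.0147
  grad(y) = -16.1764, v = y - alpha*grad = -0.4162
  prox(v) = soft_thresh(-0.4162, 0.1043) = -0.3118
Iteration 2: beta = 0.3333, y = -0.3118 + 0.3333*(-0.3118 + 1.0147) = -0.0775
  grad(y) = -4.9305, v = y - alpha*grad = 0.1049
  prox(v) = soft_thresh(0.1049, 0.1043) = 0.0005
Iteration 3: beta = 0.5, y = 0.0005 + 0.5*(0.0005 + 0.3118) = 0.1567
  grad(y) = -2.1192, v = y - alpha*grad = 0.2351
  prox(v) = soft_thresh(0.2351, 0.1043) = 0.1308
f(x_3) = 6*0.1308^2 - 4*0.1308 + 2.82*|0.1308| = -0.0517


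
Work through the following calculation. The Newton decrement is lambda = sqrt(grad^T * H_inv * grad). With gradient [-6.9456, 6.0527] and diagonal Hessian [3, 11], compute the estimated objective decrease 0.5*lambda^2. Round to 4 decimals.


Step 1: H is diagonal, so H^(-1) * g = [-2.3152, 0.5502].
Step 2: g^T H^(-1) g = sum_i g_i^2 / H_ii
  = (-6.9456)^2/3 + (6.0527)^2/11
  = 16.0805 + 3.3305 = 19.4109
Step 3: Objective decrease = 0.5 * g^T H^(-1) g = 9.7055


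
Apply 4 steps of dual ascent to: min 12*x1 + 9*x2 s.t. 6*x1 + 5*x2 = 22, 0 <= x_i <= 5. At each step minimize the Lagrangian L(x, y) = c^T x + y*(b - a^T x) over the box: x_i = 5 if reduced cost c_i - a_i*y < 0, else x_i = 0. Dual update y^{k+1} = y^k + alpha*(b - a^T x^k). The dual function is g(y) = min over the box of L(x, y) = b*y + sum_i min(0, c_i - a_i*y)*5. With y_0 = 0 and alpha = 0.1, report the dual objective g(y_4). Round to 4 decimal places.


Dual ascent for LP: min 12*x1 + 9*x2, 6*x1 + 5*x2 = 22, 0 <= x_i <= 5
Step 1: y^k = 0.0, reduced costs: (12.0, 9.0)
  x^k = (0.0, 0.0), subgradient = b - a^T x = 22.0
  y^{k+1} = 0.0 + 0.1*22.0 = 2.2
Step 2: y^k = 2.2, reduced costs: (-1.2, -2.0)
  x^k = (5.0, 5.0), subgradient = b - a^T x = -33.0
  y^{k+1} = 2.2 + 0.1*-33.0 = -1.1
Step 3: y^k = -1.1, reduced costs: (18.6, 14.5)
  x^k = (0.0, 0.0), subgradient = b - a^T x = 22.0
  y^{k+1} = -1.1 + 0.1*22.0 = 1.1
Step 4: y^k = 1.1, reduced costs: (5.4, 3.5)
  x^k = (0.0, 0.0), subgradient = b - a^T x = 22.0
  y^{k+1} = 1.1 + 0.1*22.0 = 3.3
Dual objective at y_4 = 3.3: reduced costs (-7.8, -7.5), box minimizer x = (5.0, 5.0)
g(y_4) = b*y + (c1 - a1*y)*x1 + (c2 - a2*y)*x2 = 22*3.3 + (-7.8)*5.0 + (-7.5)*5.0 = 72.6 - 39.0 - 37.5 = -3.9


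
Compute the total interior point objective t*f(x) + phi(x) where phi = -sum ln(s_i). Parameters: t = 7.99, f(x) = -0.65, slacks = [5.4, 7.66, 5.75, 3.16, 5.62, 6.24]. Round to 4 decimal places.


Step 1: Compute log-barrier.
ln values: [1.6864, 2.036, 1.7492, 1.1506, 1.7263, 1.831]
phi = -(1.6864 + 2.036 + 1.7492 + 1.1506 + 1.7263 + 1.831) = -10.1795
Step 2: Compute augmented objective.
t*f(x) = 7.99*-0.65 = -5.1935
Total = -5.1935 - 10.1795 = -15.373


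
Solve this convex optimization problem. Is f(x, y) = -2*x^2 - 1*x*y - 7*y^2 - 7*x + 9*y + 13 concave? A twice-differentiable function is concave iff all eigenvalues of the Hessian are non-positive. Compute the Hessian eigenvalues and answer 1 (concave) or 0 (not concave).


The Hessian of f(x,y) = -2*x^2 - 1*x*y - 7*y^2 - 7*x + 9*y + 13 is:
H = [[-4, -1], [-1, -14]]
Trace = -4 - 14 = -18
Determinant = -4*-14 - (-1)^2 = 55
Discriminant = (-18)^2 - 4*55 = 104.0
Eigenvalues: lambda_1 = -14.099, lambda_2 = -3.901
The function is concave.

1


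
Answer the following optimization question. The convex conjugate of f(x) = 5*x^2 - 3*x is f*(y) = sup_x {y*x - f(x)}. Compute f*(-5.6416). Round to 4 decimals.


f*(y) = sup_x {y*x - a*x^2 - b*x} = sup_x {(y-b)*x - a*x^2}
FOC: (y - b) - 2a*x = 0 => x* = (y - b)/(2a)
x* = (-5.6416 + 3)/(2*5) = -0.2642
f*(-5.6416) = (y-b)^2/(4a) = (-5.6416 + 3)^2/(4*5)
= 6.9781/20 = 0.3489


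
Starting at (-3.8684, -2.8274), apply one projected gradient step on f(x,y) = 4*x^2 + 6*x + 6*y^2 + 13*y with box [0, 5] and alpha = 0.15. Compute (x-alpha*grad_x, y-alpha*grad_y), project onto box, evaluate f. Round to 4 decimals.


Step 1: Compute gradient at (-3.8684, -2.8274).
grad_x = 2*4*-3.8684 + 6 = -24.9472
grad_y = 2*6*-2.8274 + 13 = -20.9288
Step 2: Gradient step.
x_raw = -3.8684 - 0.15*-24.9472 = -0.1263
y_raw = -2.8274 - 0.15*-20.9288 = 0.3119
Step 3: Project onto [0, 5].
x_proj = clip(-0.1263) = 0.0
y_proj = clip(0.3119) = 0.3119
Step 4: Evaluate f.
f(0.0, 0.3119) = 4.6387


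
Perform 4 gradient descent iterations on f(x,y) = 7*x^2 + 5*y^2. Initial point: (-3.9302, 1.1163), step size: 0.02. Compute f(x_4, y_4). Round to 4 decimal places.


Gradient descent on f(x,y) = 7*x^2 + 5*y^2.
Starting point: (-3.9302, 1.1163), alpha = 0.02
Step 1: grad_x = 2*7*-3.9302 = -55.0228, grad_y = 2*5*1.1163 = 11.163
  x_1 = -3.9302 - 0.02*-55.0228 = -2.8297
  y_1 = 1.1163 - 0.02*11.163 = 0.893
Step 2: grad_x = 2*7*-2.8297 = -39.6164, grad_y = 2*5*0.893 = 8.9304
  x_2 = -2.8297 - 0.02*-39.6164 = -2.0374
  y_2 = 0.893 - 0.02*8.9304 = 0.7144
Step 3: grad_x = 2*7*-2.0374 = -28.5238, grad_y = 2*5*0.7144 = 7.1443
  x_3 = -2.0374 - 0.02*-28.5238 = -1.4669
  y_3 = 0.7144 - 0.02*7.1443 = 0.5715
Step 4: grad_x = 2*7*-1.4669 = -20.5372, grad_y = 2*5*0.5715 = 5.7155
  x_4 = -1.4669 - 0.02*-20.5372 = -1.0562
  y_4 = 0.5715 - 0.02*5.7155 = 0.4572
f(-1.0562, 0.4572) = 7*(-1.0562)^2 + 5*0.4572^2 = 8.8542


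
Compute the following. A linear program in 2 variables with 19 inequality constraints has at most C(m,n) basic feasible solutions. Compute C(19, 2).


Each vertex corresponds to some choice of n active constraints out of m, so the number of vertices is at most C(m, n) = m! / (n!(m-n)!).
m = 19, n = 2
Numerator: 19 * 18
Denominator: 2! = 2
C(19, 2) = 171


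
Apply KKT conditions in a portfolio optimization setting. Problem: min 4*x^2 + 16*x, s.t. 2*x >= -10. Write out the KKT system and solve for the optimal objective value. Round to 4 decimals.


Step 1: Try lambda = 0 (constraint inactive).
Stationarity: 2*4*x + 16 = 0
x* = -16/(2*4) = -2.0
Check constraint: 2*-2.0 = -4.0 >= -10 -- satisfied.
Step 2: Compute optimal value.
f(x*) = 4*(-2.0)^2 + 16*(-2.0) = -16.0


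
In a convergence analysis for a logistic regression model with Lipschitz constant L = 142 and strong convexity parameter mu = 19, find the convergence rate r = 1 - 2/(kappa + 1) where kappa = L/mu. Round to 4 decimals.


Step 1: Compute the condition number.
kappa = L/mu = 142/19 = 7.4737
Step 2: Compute the convergence rate.
r = 1 - 2/(kappa + 1) = 1 - 2*mu/(L + mu) = (L - mu)/(L + mu) = 123/161 = 0.764


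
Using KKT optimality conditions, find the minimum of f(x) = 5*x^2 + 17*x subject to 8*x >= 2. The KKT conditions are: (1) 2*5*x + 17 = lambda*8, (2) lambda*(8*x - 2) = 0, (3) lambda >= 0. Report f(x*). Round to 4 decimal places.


Step 1: Try lambda = 0 (constraint inactive).
x_unc = -17/(2*5) = -1.7
Check: 8*-1.7 = -13.6 < 2 -- violated!
Step 2: Constraint must be active: 8*x = 2
x* = 2/8 = 0.25
lambda = (2*5*0.25 + 17)/8 = 2.4375
Step 3: Compute optimal value.
f(x*) = 5*0.25^2 + 17*0.25 = 4.5625


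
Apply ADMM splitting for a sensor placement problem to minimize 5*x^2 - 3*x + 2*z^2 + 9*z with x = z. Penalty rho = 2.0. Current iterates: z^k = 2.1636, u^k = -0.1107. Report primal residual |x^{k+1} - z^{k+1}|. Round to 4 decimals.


ADMM iteration with rho = 2.0, z^k = 2.1636, u^k = -0.1107
Step 1: x-update.
Minimize 5*x^2 - 3*x + (2.0/2)*(x - 2.1636 - 0.1107)^2
FOC: (2*5 + 2.0)*x = 3 + 2.0*(2.1636 + 0.1107)
x^{k+1} = 0.6291
Step 2: z-update.
Minimize 2*z^2 + 9*z + (2.0/2)*(0.6291 - z - 0.1107)^2
FOC: (2*2 + 2.0)*z = -9 + 2.0*(0.6291 - 0.1107)
z^{k+1} = -1.3272
Step 3: u-update.
u^{k+1} = -0.1107 + 0.6291 + 1.3272 = 1.8456
Step 4: Primal residual = |0.6291 + 1.3272| = 1.9563


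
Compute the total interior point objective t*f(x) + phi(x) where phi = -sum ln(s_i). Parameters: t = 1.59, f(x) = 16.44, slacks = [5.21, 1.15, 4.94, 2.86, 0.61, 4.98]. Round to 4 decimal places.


Step 1: Compute log-barrier.
ln values: [1.6506, 0.1398, 1.5974, 1.0508, -0.4943, 1.6054]
phi = -(1.6506 + 0.1398 + 1.5974 + 1.0508 - 0.4943 + 1.6054) = -5.5497
Step 2: Compute augmented objective.
t*f(x) = 1.59*16.44 = 26.1396
Total = 26.1396 - 5.5497 = 20.5899


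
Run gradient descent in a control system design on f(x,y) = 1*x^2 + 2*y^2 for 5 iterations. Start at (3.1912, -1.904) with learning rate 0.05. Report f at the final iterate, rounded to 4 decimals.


Gradient descent on f(x,y) = 1*x^2 + 2*y^2.
Starting point: (3.1912, -1.904), alpha = 0.05
Step 1: grad_x = 2*1*3.1912 = 6.3824, grad_y = 2*2*-1.904 = -7.616
  x_1 = 3.1912 - 0.05*6.3824 = 2.8721
  y_1 = -1.904 - 0.05*-7.616 = -1.5232
Step 2: grad_x = 2*1*2.8721 = 5.7442, grad_y = 2*2*-1.5232 = -6.0928
  x_2 = 2.8721 - 0.05*5.7442 = 2.5849
  y_2 = -1.5232 - 0.05*-6.0928 = -1.2186
Step 3: grad_x = 2*1*2.5849 = 5.1697, grad_y = 2*2*-1.2186 = -4.8742
  x_3 = 2.5849 - 0.05*5.1697 = 2.3264
  y_3 = -1.2186 - 0.05*-4.8742 = -0.9748
Step 4: grad_x = 2*1*2.3264 = 4.6528, grad_y = 2*2*-0.9748 = -3.8994
  x_4 = 2.3264 - 0.05*4.6528 = 2.0937
  y_4 = -0.9748 - 0.05*-3.8994 = -0.7799
Step 5: grad_x = 2*1*2.0937 = 4.1875, grad_y = 2*2*-0.7799 = -3.1195
  x_5 = 2.0937 - 0.05*4.1875 = 1.8844
  y_5 = -0.7799 - 0.05*-3.1195 = -0.6239
f(1.8844, -0.6239) = 1*1.8844^2 + 2*(-0.6239)^2 = 4.3294


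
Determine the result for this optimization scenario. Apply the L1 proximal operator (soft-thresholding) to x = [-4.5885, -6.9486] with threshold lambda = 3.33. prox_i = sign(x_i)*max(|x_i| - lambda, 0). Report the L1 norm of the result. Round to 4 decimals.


Soft-thresholding with lambda = 3.33:
prox(-4.5885) = sign(-4.5885)*max(|-4.5885| - 3.33, 0) = -1.2585
prox(-6.9486) = sign(-6.9486)*max(|-6.9486| - 3.33, 0) = -3.6186
prox(x) = [-1.2585, -3.6186]
||prox(x)||_1 = 1.2585 + 3.6186 = 4.8771


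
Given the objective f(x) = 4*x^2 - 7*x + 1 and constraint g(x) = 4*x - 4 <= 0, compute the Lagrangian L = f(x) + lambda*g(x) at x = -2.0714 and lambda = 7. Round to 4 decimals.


Step 1: Evaluate f(x).
f(-2.0714) = 4*(-2.0714)^2 - 7*(-2.0714) + 1 = 32.6626
Step 2: Evaluate g(x).
g(-2.0714) = 4*-2.0714 - 4 = -12.2856
Step 3: Compute Lagrangian.
L = 32.6626 + 7*-12.2856 = -53.3366


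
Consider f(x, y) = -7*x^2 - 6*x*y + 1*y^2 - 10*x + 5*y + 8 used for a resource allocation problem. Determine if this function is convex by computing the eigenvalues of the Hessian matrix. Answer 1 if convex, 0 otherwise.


The Hessian of f(x,y) = -7*x^2 - 6*x*y + 1*y^2 - 10*x + 5*y + 8 is:
H = [[-14, -6], [-6, 2]]
Trace = -14 + 2 = -12
Determinant = -14*2 - (-6)^2 = -64
Discriminant = (-12)^2 - 4*-64 = 400.0
Eigenvalues: lambda_1 = -16.0, lambda_2 = 4.0
The function is not convex.

0


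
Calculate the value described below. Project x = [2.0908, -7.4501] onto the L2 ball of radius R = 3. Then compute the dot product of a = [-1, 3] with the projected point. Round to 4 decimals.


Step 1: Compute ||x|| (intermediates to 6 decimals).
||x|| = sqrt(2.0908^2 + (-7.4501)^2) = 7.737922
Step 2: Project.
Since ||x|| > R, scale = R/||x|| = 3/7.737922 = 0.387701, proj(x) = scale * x
proj(x) = [0.810605, -2.888411]
Step 3: Dot product.
a^T * proj(x) = -1*0.810605 + 3*(-2.888411) = -9.4758


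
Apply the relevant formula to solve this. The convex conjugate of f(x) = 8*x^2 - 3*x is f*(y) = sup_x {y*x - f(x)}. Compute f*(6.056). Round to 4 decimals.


f*(y) = sup_x {y*x - a*x^2 - b*x} = sup_x {(y-b)*x - a*x^2}
FOC: (y - b) - 2a*x = 0 => x* = (y - b)/(2a)
x* = (6.056 + 3)/(2*8) = 0.566
f*(6.056) = (y-b)^2/(4a) = (6.056 + 3)^2/(4*8)
= 82.0111/32 = 2.5628


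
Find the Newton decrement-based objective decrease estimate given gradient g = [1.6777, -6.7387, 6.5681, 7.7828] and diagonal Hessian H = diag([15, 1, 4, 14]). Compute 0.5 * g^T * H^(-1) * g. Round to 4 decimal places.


Step 1: H is diagonal, so H^(-1) * g = [0.1118, -6.7387, 1.642, 0.5559].
Step 2: g^T H^(-1) g = sum_i g_i^2 / H_ii
  = (1.6777)^2/15 + (-6.7387)^2/1 + (6.5681)^2/4 + (7.7828)^2/14
  = 0.1876 + 45.4101 + 10.785 + 4.3266 = 60.7093
Step 3: Objective decrease = 0.5 * g^T H^(-1) g = 30.3546


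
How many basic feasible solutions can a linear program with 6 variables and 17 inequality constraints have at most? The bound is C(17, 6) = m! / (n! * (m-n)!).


Each vertex corresponds to some choice of n active constraints out of m, so the number of vertices is at most C(m, n) = m! / (n!(m-n)!).
m = 17, n = 6
Numerator: 17 * 16 * 15 * 14 * 13 * 12
Denominator: 6! = 720
C(17, 6) = 12376


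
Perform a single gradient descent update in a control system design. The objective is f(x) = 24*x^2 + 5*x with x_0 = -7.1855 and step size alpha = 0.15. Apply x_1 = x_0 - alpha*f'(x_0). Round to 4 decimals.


We compute the gradient at x_0 and apply the update.
f'(x) = 48*x + 5
f'(-7.1855) = 48*-7.1855 + 5 = -339.904
x_1 = -7.1855 - 0.15*-339.904 = 43.8001


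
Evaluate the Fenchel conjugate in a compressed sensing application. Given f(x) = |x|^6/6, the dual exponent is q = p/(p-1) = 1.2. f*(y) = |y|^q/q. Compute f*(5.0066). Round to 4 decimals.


The conjugate exponent q satisfies 1/p + 1/q = 1.
p = 6, so q = 6/(6 - 1) = 1.2
|y|^q = 5.0066^1.2 = 6.9096
f*(5.0066) = 6.9096 / 1.2 = 5.758


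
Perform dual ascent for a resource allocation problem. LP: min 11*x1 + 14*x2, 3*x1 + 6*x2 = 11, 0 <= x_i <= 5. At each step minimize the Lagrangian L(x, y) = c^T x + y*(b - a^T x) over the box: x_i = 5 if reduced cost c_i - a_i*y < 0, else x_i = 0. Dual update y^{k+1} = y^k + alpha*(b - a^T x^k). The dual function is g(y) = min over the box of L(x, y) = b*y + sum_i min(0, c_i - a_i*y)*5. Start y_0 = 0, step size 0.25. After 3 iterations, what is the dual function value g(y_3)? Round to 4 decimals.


Dual ascent for LP: min 11*x1 + 14*x2, 3*x1 + 6*x2 = 11, 0 <= x_i <= 5
Step 1: y^k = 0.0, reduced costs: (11.0, 14.0)
  x^k = (0.0, 0.0), subgradient = b - a^T x = 11.0
  y^{k+1} = 0.0 + 0.25*11.0 = 2.75
Step 2: y^k = 2.75, reduced costs: (2.75, -2.5)
  x^k = (0.0, 5.0), subgradient = b - a^T x = -19.0
  y^{k+1} = 2.75 + 0.25*-19.0 = -2.0
Step 3: y^k = -2.0, reduced costs: (17.0, 26.0)
  x^k = (0.0, 0.0), subgradient = b - a^T x = 11.0
  y^{k+1} = -2.0 + 0.25*11.0 = 0.75
Dual objective at y_3 = 0.75: reduced costs (8.75, 9.5), box minimizer x = (0.0, 0.0)
g(y_3) = b*y + (c1 - a1*y)*x1 + (c2 - a2*y)*x2 = 11*0.75 + 8.75*0.0 + 9.5*0.0 = 8.25 + 0.0 + 0.0 = 8.25


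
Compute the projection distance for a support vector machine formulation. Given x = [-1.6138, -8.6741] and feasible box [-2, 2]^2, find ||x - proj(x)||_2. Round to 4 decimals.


Project each component onto [-2, 2].
clip(-1.6138) = -1.6138, clip(-8.6741) = -2.0
Projection = [-1.6138, -2.0]
Squared diffs: [0.0, 44.5436]
Distance = sqrt(44.5436) = 6.6741


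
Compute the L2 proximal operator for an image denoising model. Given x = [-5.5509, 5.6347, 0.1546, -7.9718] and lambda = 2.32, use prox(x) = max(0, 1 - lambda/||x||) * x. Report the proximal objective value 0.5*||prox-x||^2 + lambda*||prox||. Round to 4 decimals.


Step 1: Compute ||x||.
||x|| = 11.231
Step 2: Compute scaling factor.
scale = max(0, 1 - 2.32/11.231) = 0.7934
Step 3: prox(x) = [-4.4042, 4.4707, 0.1227, -6.3251]
||prox(x)|| = 8.911
Step 4: Proximal objective.
0.5*||prox-x||^2 = 2.6912
lambda*||prox|| = 20.6735
Total = 23.3648


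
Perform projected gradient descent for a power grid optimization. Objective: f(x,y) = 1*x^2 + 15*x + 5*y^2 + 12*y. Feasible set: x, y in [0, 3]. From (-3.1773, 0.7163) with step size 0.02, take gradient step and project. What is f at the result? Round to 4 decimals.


Step 1: Compute gradient at (-3.1773, 0.7163).
grad_x = 2*1*-3.1773 + 15 = 8.6454
grad_y = 2*5*0.7163 + 12 = 19.163
Step 2: Gradient step.
x_raw = -3.1773 - 0.02*8.6454 = -3.3502
y_raw = 0.7163 - 0.02*19.163 = 0.333
Step 3: Project onto [0, 3].
x_proj = clip(-3.3502) = 0.0
y_proj = clip(0.333) = 0.333
Step 4: Evaluate f.
f(0.0, 0.333) = 4.5511


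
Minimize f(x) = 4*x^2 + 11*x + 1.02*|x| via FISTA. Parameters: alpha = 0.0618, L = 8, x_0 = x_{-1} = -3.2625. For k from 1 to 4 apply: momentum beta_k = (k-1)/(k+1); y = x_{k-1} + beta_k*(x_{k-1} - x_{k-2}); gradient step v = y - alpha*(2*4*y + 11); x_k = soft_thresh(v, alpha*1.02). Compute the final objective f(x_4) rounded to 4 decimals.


FISTA on f(x) = 4*x^2 + 11*x + 1.02*|x|
L = 8, alpha = 0.0618
Iteration 1: beta = 0.0, y = -3.2625 + 0.0*(-3.2625 + 3.2625) = -3.2625
  grad(y) = -15.1, v = y - alpha*grad = -2.3293
  prox(v) = soft_thresh(-2.3293, 0.063) = -2.2663
Iteration 2: beta = 0.3333, y = -2.2663 + 0.3333*(-2.2663 + 3.2625) = -1.9342
  grad(y) = -4.4737, v = y - alpha*grad = -1.6577
  prox(v) = soft_thresh(-1.6577, 0.063) = -1.5947
Iteration 3: beta = 0.5, y = -1.5947 + 0.5*(-1.5947 + 2.2663) = -1.2589
  grad(y) = 0.9287, v = y - alpha*grad = -1.3163
  prox(v) = soft_thresh(-1.3163, 0.063) = -1.2533
Iteration 4: beta = 0.6, y = -1.2533 + 0.6*(-1.2533 + 1.5947) = -1.0484
  grad(y) = 2.6127, v = y - alpha*grad = -1.2099
  prox(v) = soft_thresh(-1.2099, 0.063) = -1.1468
f(x_4) = 4*(-1.1468)^2 + 11*(-1.1468) + 1.02*|-1.1468| = -6.1845


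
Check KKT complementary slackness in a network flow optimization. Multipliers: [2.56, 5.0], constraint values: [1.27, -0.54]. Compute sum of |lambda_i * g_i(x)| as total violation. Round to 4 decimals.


KKT complementary slackness check:
lambda_1 * g_1 = 2.56 * 1.27 = 3.2512
lambda_2 * g_2 = 5.0 * -0.54 = -2.7
Total violation = 3.2512 + 2.7 = 5.9512


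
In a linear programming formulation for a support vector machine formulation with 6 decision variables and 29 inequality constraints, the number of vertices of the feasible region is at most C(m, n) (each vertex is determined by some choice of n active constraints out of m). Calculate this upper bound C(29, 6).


Each vertex corresponds to some choice of n active constraints out of m, so the number of vertices is at most C(m, n) = m! / (n!(m-n)!).
m = 29, n = 6
Numerator: 29 * 28 * 27 * 26 * 25 * 24
Denominator: 6! = 720
C(29, 6) = 475020


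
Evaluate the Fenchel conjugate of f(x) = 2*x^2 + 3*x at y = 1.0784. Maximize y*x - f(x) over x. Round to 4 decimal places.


f*(y) = sup_x {y*x - a*x^2 - b*x} = sup_x {(y-b)*x - a*x^2}
FOC: (y - b) - 2a*x = 0 => x* = (y - b)/(2a)
x* = (1.0784 - 3)/(2*2) = -0.4804
f*(1.0784) = (y-b)^2/(4a) = (1.0784 - 3)^2/(4*2)
= 3.6925/8 = 0.4616


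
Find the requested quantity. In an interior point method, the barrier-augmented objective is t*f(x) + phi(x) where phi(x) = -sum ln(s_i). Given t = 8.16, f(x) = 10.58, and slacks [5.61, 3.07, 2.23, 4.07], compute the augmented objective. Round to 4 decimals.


Step 1: Compute log-barrier.
ln values: [1.7246, 1.1217, 0.802, 1.4036]
phi = -(1.7246 + 1.1217 + 0.802 + 1.4036) = -5.0519
Step 2: Compute augmented objective.
t*f(x) = 8.16*10.58 = 86.3328
Total = 86.3328 - 5.0519 = 81.2809


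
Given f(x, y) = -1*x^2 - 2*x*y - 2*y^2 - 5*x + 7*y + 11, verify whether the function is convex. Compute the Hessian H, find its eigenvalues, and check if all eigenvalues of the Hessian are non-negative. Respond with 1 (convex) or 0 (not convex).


The Hessian of f(x,y) = -1*x^2 - 2*x*y - 2*y^2 - 5*x + 7*y + 11 is:
H = [[-2, -2], [-2, -4]]
Trace = -2 - 4 = -6
Determinant = -2*-4 - (-2)^2 = 4
Discriminant = (-6)^2 - 4*4 = 20.0
Eigenvalues: lambda_1 = -5.2361, lambda_2 = -0.7639
The function is not convex.

0


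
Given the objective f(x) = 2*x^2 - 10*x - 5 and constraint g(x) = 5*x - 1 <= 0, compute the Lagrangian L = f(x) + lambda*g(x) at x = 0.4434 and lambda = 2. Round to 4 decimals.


Step 1: Evaluate f(x).
f(0.4434) = 2*0.4434^2 - 10*0.4434 - 5 = -9.0408
Step 2: Evaluate g(x).
g(0.4434) = 5*0.4434 - 1 = 1.217
Step 3: Compute Lagrangian.
L = -9.0408 + 2*1.217 = -6.6068


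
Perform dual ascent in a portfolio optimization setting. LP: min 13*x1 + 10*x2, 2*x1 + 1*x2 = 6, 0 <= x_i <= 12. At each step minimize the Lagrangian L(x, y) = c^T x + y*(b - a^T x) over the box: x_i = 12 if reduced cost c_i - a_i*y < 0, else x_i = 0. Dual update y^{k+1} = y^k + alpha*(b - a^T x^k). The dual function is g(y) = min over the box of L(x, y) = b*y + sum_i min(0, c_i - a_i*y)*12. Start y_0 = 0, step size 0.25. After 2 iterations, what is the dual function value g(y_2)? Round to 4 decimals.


Dual ascent for LP: min 13*x1 + 10*x2, 2*x1 + 1*x2 = 6, 0 <= x_i <= 12
Step 1: y^k = 0.0, reduced costs: (13.0, 10.0)
  x^k = (0.0, 0.0), subgradient = b - a^T x = 6.0
  y^{k+1} = 0.0 + 0.25*6.0 = 1.5
Step 2: y^k = 1.5, reduced costs: (10.0, 8.5)
  x^k = (0.0, 0.0), subgradient = b - a^T x = 6.0
  y^{k+1} = 1.5 + 0.25*6.0 = 3.0
Dual objective at y_2 = 3.0: reduced costs (7.0, 7.0), box minimizer x = (0.0, 0.0)
g(y_2) = b*y + (c1 - a1*y)*x1 + (c2 - a2*y)*x2 = 6*3.0 + 7.0*0.0 + 7.0*0.0 = 18.0 + 0.0 + 0.0 = 18.0


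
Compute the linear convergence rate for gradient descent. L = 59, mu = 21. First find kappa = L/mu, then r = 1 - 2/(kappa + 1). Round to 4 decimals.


Step 1: Compute the condition number.
kappa = L/mu = 59/21 = 2.8095
Step 2: Compute the convergence rate.
r = 1 - 2/(kappa + 1) = 1 - 2*mu/(L + mu) = (L - mu)/(L + mu) = 38/80 = 0.475


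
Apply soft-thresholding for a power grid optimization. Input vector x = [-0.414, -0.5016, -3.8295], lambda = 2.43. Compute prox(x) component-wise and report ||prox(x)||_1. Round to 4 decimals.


Soft-thresholding with lambda = 2.43:
prox(-0.414) = sign(-0.414)*max(|-0.414| - 2.43, 0) = 0.0
prox(-0.5016) = sign(-0.5016)*max(|-0.5016| - 2.43, 0) = 0.0
prox(-3.8295) = sign(-3.8295)*max(|-3.8295| - 2.43, 0) = -1.3995
prox(x) = [0.0, 0.0, -1.3995]
||prox(x)||_1 = 0.0 + 0.0 + 1.3995 = 1.3995


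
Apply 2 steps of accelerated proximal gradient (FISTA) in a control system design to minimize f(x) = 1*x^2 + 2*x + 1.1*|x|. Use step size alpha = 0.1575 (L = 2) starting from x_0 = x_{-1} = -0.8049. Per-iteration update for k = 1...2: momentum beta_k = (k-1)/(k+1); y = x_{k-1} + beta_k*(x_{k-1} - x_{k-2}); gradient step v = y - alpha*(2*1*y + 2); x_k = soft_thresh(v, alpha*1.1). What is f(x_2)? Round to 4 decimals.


FISTA on f(x) = 1*x^2 + 2*x + 1.1*|x|
L = 2, alpha = 0.1575
Iteration 1: beta = 0.0, y = -0.8049 + 0.0*(-0.8049 + 0.8049) = -0.8049
  grad(y) = 0.3902, v = y - alpha*grad = -0.8664
  prox(v) = soft_thresh(-0.8664, 0.1733) = -0.6931
Iteration 2: beta = 0.3333, y = -0.6931 + 0.3333*(-0.6931 + 0.8049) = -0.6558
  grad(y) = 0.6883, v = y - alpha*grad = -0.7643
  prox(v) = soft_thresh(-0.7643, 0.1733) = -0.591
f(x_2) = 1*(-0.591)^2 + 2*(-0.591) + 1.1*|-0.591| = -0.1826


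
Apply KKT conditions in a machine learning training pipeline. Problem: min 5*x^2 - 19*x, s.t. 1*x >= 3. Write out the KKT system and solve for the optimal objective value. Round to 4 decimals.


Step 1: Try lambda = 0 (constraint inactive).
x_unc = 19/(2*5) = 1.9
Check: 1*1.9 = 1.9 < 3 -- violated!
Step 2: Constraint must be active: 1*x = 3
x* = 3/1 = 3.0
lambda = (2*5*3.0 - 19)/1 = 11.0
Step 3: Compute optimal value.
f(x*) = 5*3.0^2 - 19*3.0 = -12.0


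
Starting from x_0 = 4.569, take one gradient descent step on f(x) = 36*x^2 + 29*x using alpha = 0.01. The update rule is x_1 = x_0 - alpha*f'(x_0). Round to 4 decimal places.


We compute the gradient at x_0 and apply the update.
f'(x) = 72*x + 29
f'(4.569) = 72*4.569 + 29 = 357.968
x_1 = 4.569 - 0.01*357.968 = 0.9893


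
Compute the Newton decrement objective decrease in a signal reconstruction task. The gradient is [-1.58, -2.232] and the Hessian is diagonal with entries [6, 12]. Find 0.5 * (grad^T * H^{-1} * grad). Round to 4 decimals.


Step 1: H is diagonal, so H^(-1) * g = [-0.2633, -0.186].
Step 2: g^T H^(-1) g = sum_i g_i^2 / H_ii
  = (-1.58)^2/6 + (-2.232)^2/12
  = 0.4161 + 0.4152 = 0.8312
Step 3: Objective decrease = 0.5 * g^T H^(-1) g = 0.4156


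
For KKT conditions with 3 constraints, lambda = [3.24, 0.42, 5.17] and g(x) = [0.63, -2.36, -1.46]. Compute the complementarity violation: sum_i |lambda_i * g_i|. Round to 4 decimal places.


KKT complementary slackness check:
lambda_1 * g_1 = 3.24 * 0.63 = 2.0412
lambda_2 * g_2 = 0.42 * -2.36 = -0.9912
lambda_3 * g_3 = 5.17 * -1.46 = -7.5482
Total violation = 2.0412 + 0.9912 + 7.5482 = 10.5806


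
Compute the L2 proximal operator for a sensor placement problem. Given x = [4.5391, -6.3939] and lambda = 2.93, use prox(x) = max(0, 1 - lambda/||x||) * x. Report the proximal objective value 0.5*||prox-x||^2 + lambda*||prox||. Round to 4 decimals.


Step 1: Compute ||x||.
||x|| = 7.8413
Step 2: Compute scaling factor.
scale = max(0, 1 - 2.93/7.8413) = 0.6263
Step 3: prox(x) = [2.843, -4.0047]
||prox(x)|| = 4.9113
Step 4: Proximal objective.
0.5*||prox-x||^2 = 4.2925
lambda*||prox|| = 14.3901
Total = 18.6824


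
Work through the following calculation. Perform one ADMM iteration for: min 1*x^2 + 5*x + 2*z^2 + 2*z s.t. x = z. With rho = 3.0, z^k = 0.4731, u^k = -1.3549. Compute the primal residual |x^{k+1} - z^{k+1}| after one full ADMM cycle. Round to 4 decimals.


ADMM iteration with rho = 3.0, z^k = 0.4731, u^k = -1.3549
Step 1: x-update.
Minimize 1*x^2 + 5*x + (3.0/2)*(x - 0.4731 - 1.3549)^2
FOC: (2*1 + 3.0)*x = -5 + 3.0*(0.4731 + 1.3549)
x^{k+1} = 0.0968
Step 2: z-update.
Minimize 2*z^2 + 2*z + (3.0/2)*(0.0968 - z - 1.3549)^2
FOC: (2*2 + 3.0)*z = -2 + 3.0*(0.0968 - 1.3549)
z^{k+1} = -0.8249
Step 3: u-update.
u^{k+1} = -1.3549 + 0.0968 + 0.8249 = -0.4332
Step 4: Primal residual = |0.0968 + 0.8249| = 0.9217


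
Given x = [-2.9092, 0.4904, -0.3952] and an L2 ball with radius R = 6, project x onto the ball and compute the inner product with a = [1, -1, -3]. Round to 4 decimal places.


Step 1: Compute ||x|| (intermediates to 6 decimals).
||x|| = sqrt((-2.9092)^2 + 0.4904^2 + (-0.3952)^2) = 2.976595
Step 2: Project.
Since ||x|| <= R, proj = x (no scaling needed).
proj(x) = [-2.9092, 0.4904, -0.3952]
Step 3: Dot product.
a^T * proj(x) = 1*(-2.9092) - 1*0.4904 - 3*(-0.3952) = -2.214


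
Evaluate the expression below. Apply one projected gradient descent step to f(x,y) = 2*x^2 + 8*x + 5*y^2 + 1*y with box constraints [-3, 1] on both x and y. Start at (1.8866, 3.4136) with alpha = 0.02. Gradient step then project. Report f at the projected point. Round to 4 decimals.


Step 1: Compute gradient at (1.8866, 3.4136).
grad_x = 2*2*1.8866 + 8 = 15.5464
grad_y = 2*5*3.4136 + 1 = 35.136
Step 2: Gradient step.
x_raw = 1.8866 - 0.02*15.5464 = 1.5757
y_raw = 3.4136 - 0.02*35.136 = 2.7109
Step 3: Project onto [-3, 1].
x_proj = clip(1.5757) = 1.0
y_proj = clip(2.7109) = 1.0
Step 4: Evaluate f.
f(1.0, 1.0) = 16.0


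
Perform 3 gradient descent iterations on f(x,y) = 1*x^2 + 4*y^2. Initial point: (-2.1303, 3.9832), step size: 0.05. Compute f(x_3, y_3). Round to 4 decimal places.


Gradient descent on f(x,y) = 1*x^2 + 4*y^2.
Starting point: (-2.1303, 3.9832), alpha = 0.05
Step 1: grad_x = 2*1*-2.1303 = -4.2606, grad_y = 2*4*3.9832 = 31.8656
  x_1 = -2.1303 - 0.05*-4.2606 = -1.9173
  y_1 = 3.9832 - 0.05*31.8656 = 2.3899
Step 2: grad_x = 2*1*-1.9173 = -3.8345, grad_y = 2*4*2.3899 = 19.1194
  x_2 = -1.9173 - 0.05*-3.8345 = -1.7255
  y_2 = 2.3899 - 0.05*19.1194 = 1.434
Step 3: grad_x = 2*1*-1.7255 = -3.4511, grad_y = 2*4*1.434 = 11.4716
  x_3 = -1.7255 - 0.05*-3.4511 = -1.553
  y_3 = 1.434 - 0.05*11.4716 = 0.8604
f(-1.553, 0.8604) = 1*(-1.553)^2 + 4*0.8604^2 = 5.3727


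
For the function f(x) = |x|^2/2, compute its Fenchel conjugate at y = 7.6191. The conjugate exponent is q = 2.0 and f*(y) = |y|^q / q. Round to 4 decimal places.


The conjugate exponent q satisfies 1/p + 1/q = 1.
p = 2, so q = 2/(2 - 1) = 2.0
|y|^q = 7.6191^2.0 = 58.0507
f*(7.6191) = 58.0507 / 2.0 = 29.0253


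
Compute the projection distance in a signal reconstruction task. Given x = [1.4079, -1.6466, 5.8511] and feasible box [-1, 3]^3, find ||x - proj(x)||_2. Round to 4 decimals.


Project each component onto [-1, 3].
clip(1.4079) = 1.4079, clip(-1.6466) = -1.0, clip(5.8511) = 3.0
Projection = [1.4079, -1.0, 3.0]
Squared diffs: [0.0, 0.4181, 8.1288]
Distance = sqrt(8.5469) = 2.9235


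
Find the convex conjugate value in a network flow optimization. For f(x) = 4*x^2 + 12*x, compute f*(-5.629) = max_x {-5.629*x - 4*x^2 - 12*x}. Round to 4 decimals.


f*(y) = sup_x {y*x - a*x^2 - b*x} = sup_x {(y-b)*x - a*x^2}
FOC: (y - b) - 2a*x = 0 => x* = (y - b)/(2a)
x* = (-5.629 - 12)/(2*4) = -2.2036
f*(-5.629) = (y-b)^2/(4a) = (-5.629 - 12)^2/(4*4)
= 310.7816/16 = 19.4239


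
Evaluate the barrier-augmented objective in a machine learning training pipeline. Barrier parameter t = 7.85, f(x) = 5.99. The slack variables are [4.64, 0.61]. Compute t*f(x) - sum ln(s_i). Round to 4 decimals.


Step 1: Compute log-barrier.
ln values: [1.5347, -0.4943]
phi = -(1.5347 - 0.4943) = -1.0404
Step 2: Compute augmented objective.
t*f(x) = 7.85*5.99 = 47.0215
Total = 47.0215 - 1.0404 = 45.9811


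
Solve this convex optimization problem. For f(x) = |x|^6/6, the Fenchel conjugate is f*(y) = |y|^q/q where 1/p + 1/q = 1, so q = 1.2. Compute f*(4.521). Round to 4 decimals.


The conjugate exponent q satisfies 1/p + 1/q = 1.
p = 6, so q = 6/(6 - 1) = 1.2
|y|^q = 4.521^1.2 = 6.1134
f*(4.521) = 6.1134 / 1.2 = 5.0945


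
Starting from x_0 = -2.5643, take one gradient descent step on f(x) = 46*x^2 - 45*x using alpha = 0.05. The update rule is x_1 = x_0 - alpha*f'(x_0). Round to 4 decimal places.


We compute the gradient at x_0 and apply the update.
f'(x) = 92*x - 45
f'(-2.5643) = 92*-2.5643 - 45 = -280.9156
x_1 = -2.5643 - 0.05*-280.9156 = 11.4815


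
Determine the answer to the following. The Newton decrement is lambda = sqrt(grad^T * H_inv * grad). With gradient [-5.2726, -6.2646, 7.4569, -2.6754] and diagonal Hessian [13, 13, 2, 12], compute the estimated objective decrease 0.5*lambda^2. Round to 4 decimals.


Step 1: H is diagonal, so H^(-1) * g = [-0.4056, -0.4819, 3.7285, -0.223].
Step 2: g^T H^(-1) g = sum_i g_i^2 / H_ii
  = (-5.2726)^2/13 + (-6.2646)^2/13 + (7.4569)^2/2 + (-2.6754)^2/12
  = 2.1385 + 3.0189 + 27.8027 + 0.5965 = 33.5565
Step 3: Objective decrease = 0.5 * g^T H^(-1) g = 16.7783


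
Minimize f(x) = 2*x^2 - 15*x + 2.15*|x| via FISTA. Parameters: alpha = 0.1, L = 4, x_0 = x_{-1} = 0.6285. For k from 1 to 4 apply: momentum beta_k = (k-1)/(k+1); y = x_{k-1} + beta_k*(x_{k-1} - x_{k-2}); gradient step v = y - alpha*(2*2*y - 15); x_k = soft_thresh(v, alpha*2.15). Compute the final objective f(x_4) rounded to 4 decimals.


FISTA on f(x) = 2*x^2 - 15*x + 2.15*|x|
L = 4, alpha = 0.1
Iteration 1: beta = 0.0, y = 0.6285 + 0.0*(0.6285 - 0.6285) = 0.6285
  grad(y) = -12.486, v = y - alpha*grad = 1.8771
  prox(v) = soft_thresh(1.8771, 0.215) = 1.6621
Iteration 2: beta = 0.3333, y = 1.6621 + 0.3333*(1.6621 - 0.6285) = 2.0066
  grad(y) = -6.9735, v = y - alpha*grad = 2.704
  prox(v) = soft_thresh(2.704, 0.215) = 2.489
Iteration 3: beta = 0.5, y = 2.489 + 0.5*(2.489 - 1.6621) = 2.9024
  grad(y) = -3.3903, v = y - alpha*grad = 3.2415
  prox(v) = soft_thresh(3.2415, 0.215) = 3.0265
Iteration 4: beta = 0.6, y = 3.0265 + 0.6*(3.0265 - 2.489) = 3.3489
  grad(y) = -1.6043, v = y - alpha*grad = 3.5094
  prox(v) = soft_thresh(3.5094, 0.215) = 3.2944
f(x_4) = 2*3.2944^2 - 15*3.2944 + 2.15*|3.2944| = -20.6269


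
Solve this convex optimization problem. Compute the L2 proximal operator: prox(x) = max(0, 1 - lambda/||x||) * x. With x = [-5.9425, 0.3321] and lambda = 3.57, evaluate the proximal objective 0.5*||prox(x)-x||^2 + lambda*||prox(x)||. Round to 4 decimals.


Step 1: Compute ||x||.
||x|| = 5.9518
Step 2: Compute scaling factor.
scale = max(0, 1 - 3.57/5.9518) = 0.4002
Step 3: prox(x) = [-2.3781, 0.1329]
||prox(x)|| = 2.3818
Step 4: Proximal objective.
0.5*||prox-x||^2 = 6.3725
lambda*||prox|| = 8.503
Total = 14.8754


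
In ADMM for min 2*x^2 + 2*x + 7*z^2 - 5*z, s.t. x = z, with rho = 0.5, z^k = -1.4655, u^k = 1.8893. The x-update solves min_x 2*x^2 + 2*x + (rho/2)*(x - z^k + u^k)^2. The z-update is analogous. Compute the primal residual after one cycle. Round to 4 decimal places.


ADMM iteration with rho = 0.5, z^k = -1.4655, u^k = 1.8893
Step 1: x-update.
Minimize 2*x^2 + 2*x + (0.5/2)*(x + 1.4655 + 1.8893)^2
FOC: (2*2 + 0.5)*x = -2 + 0.5*(-1.4655 - 1.8893)
x^{k+1} = -0.8172
Step 2: z-update.
Minimize 7*z^2 - 5*z + (0.5/2)*(-0.8172 - z + 1.8893)^2
FOC: (2*7 + 0.5)*z = 5 + 0.5*(-0.8172 + 1.8893)
z^{k+1} = 0.3818
Step 3: u-update.
u^{k+1} = 1.8893 - 0.8172 - 0.3818 = 0.6903
Step 4: Primal residual = |-0.8172 - 0.3818| = 1.199


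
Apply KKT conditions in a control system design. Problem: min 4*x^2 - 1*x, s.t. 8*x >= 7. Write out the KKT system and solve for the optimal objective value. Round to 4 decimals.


Step 1: Try lambda = 0 (constraint inactive).
x_unc = 1/(2*4) = 0.125
Check: 8*0.125 = 1.0 < 7 -- violated!
Step 2: Constraint must be active: 8*x = 7
x* = 7/8 = 0.875
lambda = (2*4*0.875 - 1)/8 = 0.75
Step 3: Compute optimal value.
f(x*) = 4*0.875^2 - 1*0.875 = 2.1875


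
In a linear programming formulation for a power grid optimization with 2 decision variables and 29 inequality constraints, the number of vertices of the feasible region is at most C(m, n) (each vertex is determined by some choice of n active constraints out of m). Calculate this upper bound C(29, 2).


Each vertex corresponds to some choice of n active constraints out of m, so the number of vertices is at most C(m, n) = m! / (n!(m-n)!).
m = 29, n = 2
Numerator: 29 * 28
Denominator: 2! = 2
C(29, 2) = 406


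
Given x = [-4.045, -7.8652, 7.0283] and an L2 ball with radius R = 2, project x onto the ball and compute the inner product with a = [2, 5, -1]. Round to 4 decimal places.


Step 1: Compute ||x|| (intermediates to 6 decimals).
||x|| = sqrt((-4.045)^2 + (-7.8652)^2 + 7.0283^2) = 11.29692
Step 2: Project.
Since ||x|| > R, scale = R/||x|| = 2/11.29692 = 0.177039, proj(x) = scale * x
proj(x) = [-0.716123, -1.392447, 1.244283]
Step 3: Dot product.
a^T * proj(x) = 2*(-0.716123) + 5*(-1.392447) - 1*1.244283 = -9.6388


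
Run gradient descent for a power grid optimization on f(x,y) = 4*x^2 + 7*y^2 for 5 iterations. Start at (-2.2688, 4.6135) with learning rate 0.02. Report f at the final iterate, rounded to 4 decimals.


Gradient descent on f(x,y) = 4*x^2 + 7*y^2.
Starting point: (-2.2688, 4.6135), alpha = 0.02
Step 1: grad_x = 2*4*-2.2688 = -18.1504, grad_y = 2*7*4.6135 = 64.589
  x_1 = -2.2688 - 0.02*-18.1504 = -1.9058
  y_1 = 4.6135 - 0.02*64.589 = 3.3217
Step 2: grad_x = 2*4*-1.9058 = -15.2463, grad_y = 2*7*3.3217 = 46.5041
  x_2 = -1.9058 - 0.02*-15.2463 = -1.6009
  y_2 = 3.3217 - 0.02*46.5041 = 2.3916
Step 3: grad_x = 2*4*-1.6009 = -12.8069, grad_y = 2*7*2.3916 = 33.4829
  x_3 = -1.6009 - 0.02*-12.8069 = -1.3447
  y_3 = 2.3916 - 0.02*33.4829 = 1.722
Step 4: grad_x = 2*4*-1.3447 = -10.7578, grad_y = 2*7*1.722 = 24.1077
  x_4 = -1.3447 - 0.02*-10.7578 = -1.1296
  y_4 = 1.722 - 0.02*24.1077 = 1.2398
Step 5: grad_x = 2*4*-1.1296 = -9.0366, grad_y = 2*7*1.2398 = 17.3576
  x_5 = -1.1296 - 0.02*-9.0366 = -0.9488
  y_5 = 1.2398 - 0.02*17.3576 = 0.8927
f(-0.9488, 0.8927) = 4*(-0.9488)^2 + 7*0.8927^2 = 9.1793


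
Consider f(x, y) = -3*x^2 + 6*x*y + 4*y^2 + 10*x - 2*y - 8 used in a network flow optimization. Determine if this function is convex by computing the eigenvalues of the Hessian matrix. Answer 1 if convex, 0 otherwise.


The Hessian of f(x,y) = -3*x^2 + 6*x*y + 4*y^2 + 10*x - 2*y - 8 is:
H = [[-6, 6], [6, 8]]
Trace = -6 + 8 = 2
Determinant = -6*8 - (6)^2 = -84
Discriminant = (2)^2 - 4*-84 = 340.0
Eigenvalues: lambda_1 = -8.2195, lambda_2 = 10.2195
The function is not convex.

0


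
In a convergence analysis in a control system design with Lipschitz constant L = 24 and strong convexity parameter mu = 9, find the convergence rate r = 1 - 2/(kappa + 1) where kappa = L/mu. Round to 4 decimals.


Step 1: Compute the condition number.
kappa = L/mu = 24/9 = 2.6667
Step 2: Compute the convergence rate.
r = 1 - 2/(kappa + 1) = 1 - 2*mu/(L + mu) = (L - mu)/(L + mu) = 15/33 = 0.4545


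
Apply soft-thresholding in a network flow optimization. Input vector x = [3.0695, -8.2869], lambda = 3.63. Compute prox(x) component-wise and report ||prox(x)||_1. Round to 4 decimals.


Soft-thresholding with lambda = 3.63:
prox(3.0695) = sign(3.0695)*max(|3.0695| - 3.63, 0) = 0.0
prox(-8.2869) = sign(-8.2869)*max(|-8.2869| - 3.63, 0) = -4.6569
prox(x) = [0.0, -4.6569]
||prox(x)||_1 = 0.0 + 4.6569 = 4.6569


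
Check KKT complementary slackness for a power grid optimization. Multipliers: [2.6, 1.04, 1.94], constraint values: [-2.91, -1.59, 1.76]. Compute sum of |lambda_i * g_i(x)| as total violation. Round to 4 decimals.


KKT complementary slackness check:
lambda_1 * g_1 = 2.6 * -2.91 = -7.566
lambda_2 * g_2 = 1.04 * -1.59 = -1.6536
lambda_3 * g_3 = 1.94 * 1.76 = 3.4144
Total violation = 7.566 + 1.6536 + 3.4144 = 12.634


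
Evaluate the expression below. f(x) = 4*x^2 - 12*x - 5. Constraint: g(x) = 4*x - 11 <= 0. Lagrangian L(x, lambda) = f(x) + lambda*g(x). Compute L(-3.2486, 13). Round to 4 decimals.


Step 1: Evaluate f(x).
f(-3.2486) = 4*(-3.2486)^2 - 12*(-3.2486) - 5 = 76.1968
Step 2: Evaluate g(x).
g(-3.2486) = 4*-3.2486 - 11 = -23.9944
Step 3: Compute Lagrangian.
L = 76.1968 + 13*-23.9944 = -235.7304


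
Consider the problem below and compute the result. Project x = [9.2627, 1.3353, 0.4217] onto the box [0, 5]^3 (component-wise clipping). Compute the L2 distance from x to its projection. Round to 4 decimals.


Project each component onto [0, 5].
clip(9.2627) = 5.0, clip(1.3353) = 1.3353, clip(0.4217) = 0.4217
Projection = [5.0, 1.3353, 0.4217]
Squared diffs: [18.1706, 0.0, 0.0]
Distance = sqrt(18.1706) = 4.2627


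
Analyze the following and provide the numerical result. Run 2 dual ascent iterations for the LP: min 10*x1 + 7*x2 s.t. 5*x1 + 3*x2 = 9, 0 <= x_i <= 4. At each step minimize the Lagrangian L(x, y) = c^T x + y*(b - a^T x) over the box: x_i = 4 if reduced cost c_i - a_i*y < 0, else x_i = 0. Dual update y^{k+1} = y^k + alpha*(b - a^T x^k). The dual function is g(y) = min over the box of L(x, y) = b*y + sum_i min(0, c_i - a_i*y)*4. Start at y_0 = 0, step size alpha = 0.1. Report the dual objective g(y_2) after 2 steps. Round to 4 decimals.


Dual ascent for LP: min 10*x1 + 7*x2, 5*x1 + 3*x2 = 9, 0 <= x_i <= 4
Step 1: y^k = 0.0, reduced costs: (10.0, 7.0)
  x^k = (0.0, 0.0), subgradient = b - a^T x = 9.0
  y^{k+1} = 0.0 + 0.1*9.0 = 0.9
Step 2: y^k = 0.9, reduced costs: (5.5, 4.3)
  x^k = (0.0, 0.0), subgradient = b - a^T x = 9.0
  y^{k+1} = 0.9 + 0.1*9.0 = 1.8
Dual objective at y_2 = 1.8: reduced costs (1.0, 1.6), box minimizer x = (0.0, 0.0)
g(y_2) = b*y + (c1 - a1*y)*x1 + (c2 - a2*y)*x2 = 9*1.8 + 1.0*0.0 + 1.6*0.0 = 16.2 + 0.0 + 0.0 = 16.2


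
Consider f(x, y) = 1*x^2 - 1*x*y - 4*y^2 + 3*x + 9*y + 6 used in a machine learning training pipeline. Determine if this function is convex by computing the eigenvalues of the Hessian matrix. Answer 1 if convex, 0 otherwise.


The Hessian of f(x,y) = 1*x^2 - 1*x*y - 4*y^2 + 3*x + 9*y + 6 is:
H = [[2, -1], [-1, -8]]
Trace = 2 - 8 = -6
Determinant = 2*-8 - (-1)^2 = -17
Discriminant = (-6)^2 - 4*-17 = 104.0
Eigenvalues: lambda_1 = -8.099, lambda_2 = 2.099
The function is not convex.

0


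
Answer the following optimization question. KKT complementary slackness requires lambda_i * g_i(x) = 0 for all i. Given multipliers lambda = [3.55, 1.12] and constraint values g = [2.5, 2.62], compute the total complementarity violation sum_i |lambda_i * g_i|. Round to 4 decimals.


KKT complementary slackness check:
lambda_1 * g_1 = 3.55 * 2.5 = 8.875
lambda_2 * g_2 = 1.12 * 2.62 = 2.9344
Total violation = 8.875 + 2.9344 = 11.8094
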